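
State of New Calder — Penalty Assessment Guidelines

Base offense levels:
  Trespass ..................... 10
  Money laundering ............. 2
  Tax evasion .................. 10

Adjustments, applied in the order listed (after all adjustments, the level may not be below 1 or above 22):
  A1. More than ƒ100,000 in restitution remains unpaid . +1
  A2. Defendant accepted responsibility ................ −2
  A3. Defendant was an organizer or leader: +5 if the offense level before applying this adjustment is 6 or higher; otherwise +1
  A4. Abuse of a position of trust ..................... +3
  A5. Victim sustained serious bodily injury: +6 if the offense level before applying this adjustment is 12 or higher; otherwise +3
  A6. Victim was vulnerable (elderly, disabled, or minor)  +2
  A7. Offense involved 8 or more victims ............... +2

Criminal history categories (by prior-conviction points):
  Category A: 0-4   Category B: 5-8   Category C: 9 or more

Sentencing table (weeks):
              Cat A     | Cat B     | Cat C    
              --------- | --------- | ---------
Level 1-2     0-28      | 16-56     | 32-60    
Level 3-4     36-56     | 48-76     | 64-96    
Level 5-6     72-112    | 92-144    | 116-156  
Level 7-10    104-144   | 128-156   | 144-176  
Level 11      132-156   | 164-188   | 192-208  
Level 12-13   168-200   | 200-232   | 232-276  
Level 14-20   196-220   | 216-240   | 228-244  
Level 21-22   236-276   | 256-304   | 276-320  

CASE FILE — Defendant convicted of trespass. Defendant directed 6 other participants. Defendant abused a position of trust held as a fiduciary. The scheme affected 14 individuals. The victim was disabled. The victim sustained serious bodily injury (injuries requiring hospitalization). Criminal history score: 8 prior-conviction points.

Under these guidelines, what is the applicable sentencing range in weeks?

256-304 weeks

Base offense level for trespass: 10.
A1 does not apply.
A3 applies (level before this adjustment is 10 ≥ 6, so +5): 10 + 5 = 15.
A4 applies: 15 + 3 = 18.
A5 applies (level before this adjustment is 18 ≥ 12, so +6): 18 + 6 = 24.
A6 applies: 24 + 2 = 26.
A7 applies: 26 + 2 = 28.
Level 28 exceeds the maximum of 22; capped at 22.
Final offense level: 22.
Criminal history: 8 prior points → Category B (5-8).
Level 22 falls in the 21-22 band.
Grid: Level 21-22 × Category B = 256-304 weeks.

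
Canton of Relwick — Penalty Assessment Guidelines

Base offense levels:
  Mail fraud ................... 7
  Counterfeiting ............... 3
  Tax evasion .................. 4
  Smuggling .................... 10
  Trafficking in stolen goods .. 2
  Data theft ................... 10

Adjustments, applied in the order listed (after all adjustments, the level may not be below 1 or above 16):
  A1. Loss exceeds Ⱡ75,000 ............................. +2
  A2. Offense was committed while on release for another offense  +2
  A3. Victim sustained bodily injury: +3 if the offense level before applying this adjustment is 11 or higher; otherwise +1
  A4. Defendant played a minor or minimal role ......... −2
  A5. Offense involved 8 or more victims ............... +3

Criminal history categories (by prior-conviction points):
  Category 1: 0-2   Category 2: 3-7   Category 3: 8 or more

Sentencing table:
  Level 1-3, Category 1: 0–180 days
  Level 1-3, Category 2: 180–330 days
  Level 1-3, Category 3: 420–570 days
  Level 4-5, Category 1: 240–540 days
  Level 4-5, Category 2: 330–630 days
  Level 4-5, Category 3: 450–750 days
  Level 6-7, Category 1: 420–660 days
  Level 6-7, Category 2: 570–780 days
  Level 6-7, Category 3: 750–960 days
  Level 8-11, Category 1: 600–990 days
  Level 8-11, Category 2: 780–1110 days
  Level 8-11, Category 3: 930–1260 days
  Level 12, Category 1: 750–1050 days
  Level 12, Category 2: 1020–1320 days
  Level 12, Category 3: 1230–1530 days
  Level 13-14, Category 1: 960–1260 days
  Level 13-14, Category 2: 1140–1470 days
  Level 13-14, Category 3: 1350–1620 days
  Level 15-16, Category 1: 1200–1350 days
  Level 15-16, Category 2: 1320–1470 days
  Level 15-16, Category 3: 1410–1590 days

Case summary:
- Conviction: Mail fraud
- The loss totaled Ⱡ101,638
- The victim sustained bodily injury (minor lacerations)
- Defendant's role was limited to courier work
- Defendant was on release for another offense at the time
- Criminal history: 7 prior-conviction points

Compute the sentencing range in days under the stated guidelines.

1020-1320 days

Base offense level for mail fraud: 7.
A1 applies: 7 + 2 = 9.
A2 applies: 9 + 2 = 11.
A3 applies (level before this adjustment is 11 ≥ 11, so +3): 11 + 3 = 14.
A4 applies: 14 − 2 = 12.
A5 does not apply.
Final offense level: 12.
Criminal history: 7 prior points → Category 2 (3-7).
Level 12 falls in the 12 band.
Grid: Level 12 × Category 2 = 1020-1320 days.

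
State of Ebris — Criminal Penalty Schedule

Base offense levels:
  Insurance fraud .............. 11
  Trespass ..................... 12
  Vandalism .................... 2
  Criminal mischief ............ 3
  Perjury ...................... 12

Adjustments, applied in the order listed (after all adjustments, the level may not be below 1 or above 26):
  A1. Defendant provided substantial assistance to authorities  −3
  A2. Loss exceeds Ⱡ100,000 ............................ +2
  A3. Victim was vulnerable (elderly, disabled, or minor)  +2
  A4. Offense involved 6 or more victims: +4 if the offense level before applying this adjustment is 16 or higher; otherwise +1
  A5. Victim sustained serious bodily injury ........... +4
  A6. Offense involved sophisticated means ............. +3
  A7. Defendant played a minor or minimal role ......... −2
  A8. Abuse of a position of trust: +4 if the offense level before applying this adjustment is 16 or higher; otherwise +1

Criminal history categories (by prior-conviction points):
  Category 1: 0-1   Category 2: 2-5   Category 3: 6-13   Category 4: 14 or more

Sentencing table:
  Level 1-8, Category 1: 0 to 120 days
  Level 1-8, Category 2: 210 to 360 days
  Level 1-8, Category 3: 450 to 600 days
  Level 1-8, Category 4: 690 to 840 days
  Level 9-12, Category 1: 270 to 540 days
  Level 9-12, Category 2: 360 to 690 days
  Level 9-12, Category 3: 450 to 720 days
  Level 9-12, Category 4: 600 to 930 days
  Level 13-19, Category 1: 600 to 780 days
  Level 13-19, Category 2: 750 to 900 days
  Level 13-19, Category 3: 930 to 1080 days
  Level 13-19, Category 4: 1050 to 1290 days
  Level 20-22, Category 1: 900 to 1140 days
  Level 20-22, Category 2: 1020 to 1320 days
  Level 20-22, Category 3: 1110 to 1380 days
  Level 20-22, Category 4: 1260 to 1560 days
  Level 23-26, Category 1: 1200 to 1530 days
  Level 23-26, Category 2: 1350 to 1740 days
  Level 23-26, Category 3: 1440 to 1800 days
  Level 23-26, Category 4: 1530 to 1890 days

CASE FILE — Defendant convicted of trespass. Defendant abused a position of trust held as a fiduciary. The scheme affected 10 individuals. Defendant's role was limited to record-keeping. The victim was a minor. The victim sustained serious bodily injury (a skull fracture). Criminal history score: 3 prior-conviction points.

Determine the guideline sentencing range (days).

Base offense level for trespass: 12.
A1 does not apply.
A2 does not apply.
A3 applies: 12 + 2 = 14.
A4 applies (level before this adjustment is 14 < 16, so +1): 14 + 1 = 15.
A5 applies: 15 + 4 = 19.
A6 does not apply.
A7 applies: 19 − 2 = 17.
A8 applies (level before this adjustment is 17 ≥ 16, so +4): 17 + 4 = 21.
Final offense level: 21.
Criminal history: 3 prior points → Category 2 (2-5).
Level 21 falls in the 20-22 band.
Grid: Level 20-22 × Category 2 = 1020-1320 days.

1020-1320 days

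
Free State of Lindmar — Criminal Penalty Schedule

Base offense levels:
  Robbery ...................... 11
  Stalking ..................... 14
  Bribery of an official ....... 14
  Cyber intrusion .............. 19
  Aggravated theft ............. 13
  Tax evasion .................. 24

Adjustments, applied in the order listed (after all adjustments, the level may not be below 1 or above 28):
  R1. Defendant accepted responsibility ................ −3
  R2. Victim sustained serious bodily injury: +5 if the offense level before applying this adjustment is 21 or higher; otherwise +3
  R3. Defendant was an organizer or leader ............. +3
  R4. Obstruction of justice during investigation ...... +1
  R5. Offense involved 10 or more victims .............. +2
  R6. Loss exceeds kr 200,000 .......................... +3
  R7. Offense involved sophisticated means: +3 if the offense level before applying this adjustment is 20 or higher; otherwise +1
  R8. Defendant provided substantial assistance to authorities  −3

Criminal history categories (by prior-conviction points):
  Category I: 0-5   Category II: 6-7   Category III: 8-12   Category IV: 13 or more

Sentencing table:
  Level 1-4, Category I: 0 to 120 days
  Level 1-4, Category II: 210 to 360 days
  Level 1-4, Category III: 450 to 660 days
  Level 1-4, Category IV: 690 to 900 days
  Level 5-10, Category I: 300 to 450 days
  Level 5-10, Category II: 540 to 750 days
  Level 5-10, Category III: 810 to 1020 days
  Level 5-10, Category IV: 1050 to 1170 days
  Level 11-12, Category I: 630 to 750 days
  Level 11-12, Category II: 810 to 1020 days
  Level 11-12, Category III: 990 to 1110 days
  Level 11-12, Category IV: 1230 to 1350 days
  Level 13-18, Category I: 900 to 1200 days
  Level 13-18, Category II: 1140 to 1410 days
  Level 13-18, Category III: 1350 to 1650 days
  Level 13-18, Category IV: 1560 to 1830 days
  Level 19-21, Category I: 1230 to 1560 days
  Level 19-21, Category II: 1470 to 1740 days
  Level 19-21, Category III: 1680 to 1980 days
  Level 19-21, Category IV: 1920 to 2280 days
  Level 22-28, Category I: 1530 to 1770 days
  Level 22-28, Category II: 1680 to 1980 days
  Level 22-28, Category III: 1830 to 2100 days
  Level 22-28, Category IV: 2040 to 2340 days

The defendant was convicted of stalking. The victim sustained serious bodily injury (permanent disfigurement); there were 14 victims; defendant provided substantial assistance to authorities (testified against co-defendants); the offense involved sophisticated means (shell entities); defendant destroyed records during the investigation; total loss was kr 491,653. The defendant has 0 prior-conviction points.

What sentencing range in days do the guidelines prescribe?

Base offense level for stalking: 14.
R1 does not apply.
R2 applies (level before this adjustment is 14 < 21, so +3): 14 + 3 = 17.
R3 does not apply.
R4 applies: 17 + 1 = 18.
R5 applies: 18 + 2 = 20.
R6 applies: 20 + 3 = 23.
R7 applies (level before this adjustment is 23 ≥ 20, so +3): 23 + 3 = 26.
R8 applies: 26 − 3 = 23.
Final offense level: 23.
Criminal history: 0 prior points → Category I (0-5).
Level 23 falls in the 22-28 band.
Grid: Level 22-28 × Category I = 1530-1770 days.

1530-1770 days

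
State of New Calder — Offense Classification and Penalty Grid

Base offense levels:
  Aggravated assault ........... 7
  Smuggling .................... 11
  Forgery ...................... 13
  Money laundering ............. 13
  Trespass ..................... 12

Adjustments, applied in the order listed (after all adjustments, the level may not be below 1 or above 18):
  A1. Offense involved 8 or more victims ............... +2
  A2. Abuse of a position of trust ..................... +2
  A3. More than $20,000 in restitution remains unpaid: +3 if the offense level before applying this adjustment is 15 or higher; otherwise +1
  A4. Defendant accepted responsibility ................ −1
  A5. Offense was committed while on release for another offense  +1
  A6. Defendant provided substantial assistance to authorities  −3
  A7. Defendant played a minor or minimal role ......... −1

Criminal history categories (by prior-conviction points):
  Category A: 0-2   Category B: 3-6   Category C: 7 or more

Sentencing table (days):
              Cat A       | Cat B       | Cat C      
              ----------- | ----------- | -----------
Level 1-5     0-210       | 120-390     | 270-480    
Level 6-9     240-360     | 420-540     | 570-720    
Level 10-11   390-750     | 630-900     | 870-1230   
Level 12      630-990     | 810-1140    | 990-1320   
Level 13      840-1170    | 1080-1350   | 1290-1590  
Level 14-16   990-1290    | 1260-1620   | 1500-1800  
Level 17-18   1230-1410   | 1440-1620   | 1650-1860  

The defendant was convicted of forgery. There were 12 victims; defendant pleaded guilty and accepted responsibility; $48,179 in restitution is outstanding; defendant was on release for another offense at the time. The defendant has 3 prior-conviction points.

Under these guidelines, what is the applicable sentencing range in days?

1440-1620 days

Base offense level for forgery: 13.
A1 applies: 13 + 2 = 15.
A3 applies (level before this adjustment is 15 ≥ 15, so +3): 15 + 3 = 18.
A4 applies: 18 − 1 = 17.
A5 applies: 17 + 1 = 18.
Final offense level: 18.
Criminal history: 3 prior points → Category B (3-6).
Level 18 falls in the 17-18 band.
Grid: Level 17-18 × Category B = 1440-1620 days.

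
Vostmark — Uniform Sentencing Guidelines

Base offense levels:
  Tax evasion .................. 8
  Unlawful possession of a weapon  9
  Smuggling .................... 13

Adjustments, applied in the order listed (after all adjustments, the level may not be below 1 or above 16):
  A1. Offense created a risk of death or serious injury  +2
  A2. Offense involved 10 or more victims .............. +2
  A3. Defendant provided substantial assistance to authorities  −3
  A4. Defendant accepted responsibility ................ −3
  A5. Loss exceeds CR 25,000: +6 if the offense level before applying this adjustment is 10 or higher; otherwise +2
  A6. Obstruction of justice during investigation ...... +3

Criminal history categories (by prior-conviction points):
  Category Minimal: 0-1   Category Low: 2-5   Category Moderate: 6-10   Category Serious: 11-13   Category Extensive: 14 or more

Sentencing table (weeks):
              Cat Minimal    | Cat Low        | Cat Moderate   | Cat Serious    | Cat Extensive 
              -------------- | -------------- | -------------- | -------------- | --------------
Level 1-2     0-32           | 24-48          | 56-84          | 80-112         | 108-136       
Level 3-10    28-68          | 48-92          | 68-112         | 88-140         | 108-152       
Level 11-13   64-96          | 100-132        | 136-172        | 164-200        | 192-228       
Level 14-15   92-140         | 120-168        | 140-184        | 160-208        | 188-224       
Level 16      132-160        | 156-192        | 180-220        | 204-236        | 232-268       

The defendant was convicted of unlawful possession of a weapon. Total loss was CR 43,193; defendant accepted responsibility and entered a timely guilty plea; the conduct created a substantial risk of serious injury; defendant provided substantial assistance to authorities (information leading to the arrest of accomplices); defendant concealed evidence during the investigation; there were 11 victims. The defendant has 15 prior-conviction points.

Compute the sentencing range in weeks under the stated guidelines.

192-228 weeks

Base offense level for unlawful possession of a weapon: 9.
A1 applies: 9 + 2 = 11.
A2 applies: 11 + 2 = 13.
A3 applies: 13 − 3 = 10.
A4 applies: 10 − 3 = 7.
A5 applies (level before this adjustment is 7 < 10, so +2): 7 + 2 = 9.
A6 applies: 9 + 3 = 12.
Final offense level: 12.
Criminal history: 15 prior points → Category Extensive (14+).
Level 12 falls in the 11-13 band.
Grid: Level 11-13 × Category Extensive = 192-228 weeks.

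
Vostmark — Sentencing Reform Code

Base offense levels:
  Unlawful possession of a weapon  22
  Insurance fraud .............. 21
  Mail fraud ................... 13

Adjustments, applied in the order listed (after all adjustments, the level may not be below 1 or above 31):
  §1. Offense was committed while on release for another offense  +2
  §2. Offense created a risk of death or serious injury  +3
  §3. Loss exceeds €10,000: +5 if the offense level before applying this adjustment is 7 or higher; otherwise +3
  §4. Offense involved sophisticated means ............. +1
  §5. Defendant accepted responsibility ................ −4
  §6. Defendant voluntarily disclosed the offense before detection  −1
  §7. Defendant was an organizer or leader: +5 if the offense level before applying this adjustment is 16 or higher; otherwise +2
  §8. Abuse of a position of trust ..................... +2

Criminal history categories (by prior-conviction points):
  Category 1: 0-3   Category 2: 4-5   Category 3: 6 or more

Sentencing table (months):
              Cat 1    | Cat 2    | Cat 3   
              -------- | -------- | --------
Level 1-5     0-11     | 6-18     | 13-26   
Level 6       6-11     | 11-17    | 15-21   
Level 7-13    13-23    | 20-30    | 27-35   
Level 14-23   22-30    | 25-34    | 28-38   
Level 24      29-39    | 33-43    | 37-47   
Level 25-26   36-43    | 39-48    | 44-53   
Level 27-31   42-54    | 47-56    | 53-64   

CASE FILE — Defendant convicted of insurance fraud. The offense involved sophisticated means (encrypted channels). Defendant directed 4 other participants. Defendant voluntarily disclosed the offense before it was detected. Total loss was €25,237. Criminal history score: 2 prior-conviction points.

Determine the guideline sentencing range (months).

Base offense level for insurance fraud: 21.
§1 does not apply.
§2 does not apply.
§3 applies (level before this adjustment is 21 ≥ 7, so +5): 21 + 5 = 26.
§4 applies: 26 + 1 = 27.
§5 does not apply.
§6 applies: 27 − 1 = 26.
§7 applies (level before this adjustment is 26 ≥ 16, so +5): 26 + 5 = 31.
Final offense level: 31.
Criminal history: 2 prior points → Category 1 (0-3).
Level 31 falls in the 27-31 band.
Grid: Level 27-31 × Category 1 = 42-54 months.

42-54 months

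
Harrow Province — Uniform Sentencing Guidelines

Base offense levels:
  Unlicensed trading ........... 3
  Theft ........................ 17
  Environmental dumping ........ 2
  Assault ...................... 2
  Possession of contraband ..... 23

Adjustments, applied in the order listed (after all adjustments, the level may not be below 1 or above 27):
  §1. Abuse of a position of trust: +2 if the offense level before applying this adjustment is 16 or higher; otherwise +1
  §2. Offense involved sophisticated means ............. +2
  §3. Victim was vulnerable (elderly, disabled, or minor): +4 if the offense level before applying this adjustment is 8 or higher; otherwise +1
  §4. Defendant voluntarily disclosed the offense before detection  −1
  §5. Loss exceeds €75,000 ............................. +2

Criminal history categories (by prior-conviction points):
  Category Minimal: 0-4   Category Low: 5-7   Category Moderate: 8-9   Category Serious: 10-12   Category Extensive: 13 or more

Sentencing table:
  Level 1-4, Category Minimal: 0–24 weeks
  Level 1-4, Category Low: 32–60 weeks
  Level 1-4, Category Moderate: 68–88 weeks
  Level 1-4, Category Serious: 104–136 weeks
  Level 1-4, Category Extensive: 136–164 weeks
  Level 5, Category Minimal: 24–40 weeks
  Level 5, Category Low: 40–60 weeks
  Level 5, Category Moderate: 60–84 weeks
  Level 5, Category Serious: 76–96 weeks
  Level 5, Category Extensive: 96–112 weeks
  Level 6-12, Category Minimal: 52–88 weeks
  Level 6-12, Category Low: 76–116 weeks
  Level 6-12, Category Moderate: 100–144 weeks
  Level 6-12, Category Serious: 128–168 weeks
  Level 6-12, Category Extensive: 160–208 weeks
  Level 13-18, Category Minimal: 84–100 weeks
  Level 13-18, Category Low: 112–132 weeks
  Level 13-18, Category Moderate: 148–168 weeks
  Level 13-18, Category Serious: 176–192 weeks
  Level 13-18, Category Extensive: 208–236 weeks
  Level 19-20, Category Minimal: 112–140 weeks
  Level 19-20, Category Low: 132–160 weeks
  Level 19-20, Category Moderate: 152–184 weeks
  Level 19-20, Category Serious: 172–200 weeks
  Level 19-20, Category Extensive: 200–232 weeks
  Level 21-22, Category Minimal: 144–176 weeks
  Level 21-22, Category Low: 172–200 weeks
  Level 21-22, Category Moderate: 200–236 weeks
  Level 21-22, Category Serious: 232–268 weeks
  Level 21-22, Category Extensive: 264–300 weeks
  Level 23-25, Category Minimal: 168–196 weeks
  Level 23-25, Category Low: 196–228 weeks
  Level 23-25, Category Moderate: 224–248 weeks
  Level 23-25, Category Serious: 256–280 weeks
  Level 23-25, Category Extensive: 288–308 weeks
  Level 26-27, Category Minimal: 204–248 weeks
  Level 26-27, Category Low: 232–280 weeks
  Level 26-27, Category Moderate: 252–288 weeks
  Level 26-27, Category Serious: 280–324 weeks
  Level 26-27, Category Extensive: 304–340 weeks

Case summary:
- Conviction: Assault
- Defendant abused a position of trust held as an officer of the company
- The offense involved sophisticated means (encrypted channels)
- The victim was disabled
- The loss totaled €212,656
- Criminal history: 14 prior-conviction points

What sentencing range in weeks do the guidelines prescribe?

Base offense level for assault: 2.
§1 applies (level before this adjustment is 2 < 16, so +1): 2 + 1 = 3.
§2 applies: 3 + 2 = 5.
§3 applies (level before this adjustment is 5 < 8, so +1): 5 + 1 = 6.
§4 does not apply.
§5 applies: 6 + 2 = 8.
Final offense level: 8.
Criminal history: 14 prior points → Category Extensive (13+).
Level 8 falls in the 6-12 band.
Grid: Level 6-12 × Category Extensive = 160-208 weeks.

160-208 weeks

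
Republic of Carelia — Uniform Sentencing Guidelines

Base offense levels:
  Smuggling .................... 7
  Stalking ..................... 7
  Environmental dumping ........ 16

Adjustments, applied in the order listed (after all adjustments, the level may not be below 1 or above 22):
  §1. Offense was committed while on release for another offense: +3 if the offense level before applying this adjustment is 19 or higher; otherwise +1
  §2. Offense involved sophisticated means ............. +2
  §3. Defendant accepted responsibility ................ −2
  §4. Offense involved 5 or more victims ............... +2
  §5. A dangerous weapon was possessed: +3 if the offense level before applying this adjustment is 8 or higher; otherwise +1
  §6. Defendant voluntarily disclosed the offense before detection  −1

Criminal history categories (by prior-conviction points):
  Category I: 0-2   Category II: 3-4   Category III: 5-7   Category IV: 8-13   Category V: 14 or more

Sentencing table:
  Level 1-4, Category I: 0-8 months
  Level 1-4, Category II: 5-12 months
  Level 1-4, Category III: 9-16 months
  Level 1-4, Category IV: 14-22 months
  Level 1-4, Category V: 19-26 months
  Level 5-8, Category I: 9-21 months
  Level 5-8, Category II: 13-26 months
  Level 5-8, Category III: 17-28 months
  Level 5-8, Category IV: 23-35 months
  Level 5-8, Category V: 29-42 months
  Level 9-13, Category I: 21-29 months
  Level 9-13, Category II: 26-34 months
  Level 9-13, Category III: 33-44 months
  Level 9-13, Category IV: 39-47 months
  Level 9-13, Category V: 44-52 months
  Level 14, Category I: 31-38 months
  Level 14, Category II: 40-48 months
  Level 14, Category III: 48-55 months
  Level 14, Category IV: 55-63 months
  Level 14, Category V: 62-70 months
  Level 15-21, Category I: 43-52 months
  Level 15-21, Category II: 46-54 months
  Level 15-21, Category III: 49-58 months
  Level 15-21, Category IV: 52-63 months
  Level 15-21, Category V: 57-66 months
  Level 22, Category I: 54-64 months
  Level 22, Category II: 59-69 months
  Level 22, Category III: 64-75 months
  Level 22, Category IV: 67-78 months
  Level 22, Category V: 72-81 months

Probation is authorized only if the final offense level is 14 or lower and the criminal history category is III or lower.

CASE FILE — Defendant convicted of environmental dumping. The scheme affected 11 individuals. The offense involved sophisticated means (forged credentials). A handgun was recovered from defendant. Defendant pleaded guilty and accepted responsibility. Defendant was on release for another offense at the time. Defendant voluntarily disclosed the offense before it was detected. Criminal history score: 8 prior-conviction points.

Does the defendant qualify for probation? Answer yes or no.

No

Base offense level for environmental dumping: 16.
§1 applies (level before this adjustment is 16 < 19, so +1): 16 + 1 = 17.
§2 applies: 17 + 2 = 19.
§3 applies: 19 − 2 = 17.
§4 applies: 17 + 2 = 19.
§5 applies (level before this adjustment is 19 ≥ 8, so +3): 19 + 3 = 22.
§6 applies: 22 − 1 = 21.
Final offense level: 21.
Criminal history: 8 prior points → Category IV (8-13).
Level 21 falls in the 15-21 band.
Grid: Level 15-21 × Category IV = 52-63 months.
Probation check: level 21 > 14 and category IV > III → not eligible.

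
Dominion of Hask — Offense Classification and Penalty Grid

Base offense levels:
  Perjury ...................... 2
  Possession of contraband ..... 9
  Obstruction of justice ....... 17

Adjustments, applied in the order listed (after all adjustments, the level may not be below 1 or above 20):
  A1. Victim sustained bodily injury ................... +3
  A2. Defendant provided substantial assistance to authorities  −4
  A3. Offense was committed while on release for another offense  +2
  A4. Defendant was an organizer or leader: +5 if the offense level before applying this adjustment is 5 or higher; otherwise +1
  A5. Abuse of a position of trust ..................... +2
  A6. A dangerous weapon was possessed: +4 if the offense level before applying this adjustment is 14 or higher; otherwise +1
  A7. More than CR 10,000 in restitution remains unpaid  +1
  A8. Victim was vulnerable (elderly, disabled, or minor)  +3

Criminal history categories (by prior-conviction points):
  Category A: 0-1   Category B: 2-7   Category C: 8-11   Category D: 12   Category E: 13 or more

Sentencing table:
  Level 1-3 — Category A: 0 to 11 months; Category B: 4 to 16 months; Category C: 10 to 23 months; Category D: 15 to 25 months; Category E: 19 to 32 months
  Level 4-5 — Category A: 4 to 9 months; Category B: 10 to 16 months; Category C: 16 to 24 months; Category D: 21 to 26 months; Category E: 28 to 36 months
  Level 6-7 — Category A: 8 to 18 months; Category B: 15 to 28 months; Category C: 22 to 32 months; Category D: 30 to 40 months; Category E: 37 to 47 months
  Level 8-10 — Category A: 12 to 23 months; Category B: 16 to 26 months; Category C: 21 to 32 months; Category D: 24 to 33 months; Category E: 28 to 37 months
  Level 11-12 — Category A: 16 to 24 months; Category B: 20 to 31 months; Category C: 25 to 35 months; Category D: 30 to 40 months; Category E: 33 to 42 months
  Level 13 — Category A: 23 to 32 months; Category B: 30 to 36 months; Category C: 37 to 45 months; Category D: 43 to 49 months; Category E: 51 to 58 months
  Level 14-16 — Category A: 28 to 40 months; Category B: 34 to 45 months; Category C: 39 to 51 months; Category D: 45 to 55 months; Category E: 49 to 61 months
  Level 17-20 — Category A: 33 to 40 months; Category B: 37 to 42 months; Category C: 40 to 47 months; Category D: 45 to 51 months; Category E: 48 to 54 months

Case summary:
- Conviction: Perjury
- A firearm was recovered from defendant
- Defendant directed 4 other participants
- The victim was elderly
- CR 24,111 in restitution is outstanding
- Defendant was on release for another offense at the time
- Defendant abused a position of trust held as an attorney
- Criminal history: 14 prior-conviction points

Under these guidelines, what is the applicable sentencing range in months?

33-42 months

Base offense level for perjury: 2.
A1 does not apply.
A2 does not apply.
A3 applies: 2 + 2 = 4.
A4 applies (level before this adjustment is 4 < 5, so +1): 4 + 1 = 5.
A5 applies: 5 + 2 = 7.
A6 applies (level before this adjustment is 7 < 14, so +1): 7 + 1 = 8.
A7 applies: 8 + 1 = 9.
A8 applies: 9 + 3 = 12.
Final offense level: 12.
Criminal history: 14 prior points → Category E (13+).
Level 12 falls in the 11-12 band.
Grid: Level 11-12 × Category E = 33-42 months.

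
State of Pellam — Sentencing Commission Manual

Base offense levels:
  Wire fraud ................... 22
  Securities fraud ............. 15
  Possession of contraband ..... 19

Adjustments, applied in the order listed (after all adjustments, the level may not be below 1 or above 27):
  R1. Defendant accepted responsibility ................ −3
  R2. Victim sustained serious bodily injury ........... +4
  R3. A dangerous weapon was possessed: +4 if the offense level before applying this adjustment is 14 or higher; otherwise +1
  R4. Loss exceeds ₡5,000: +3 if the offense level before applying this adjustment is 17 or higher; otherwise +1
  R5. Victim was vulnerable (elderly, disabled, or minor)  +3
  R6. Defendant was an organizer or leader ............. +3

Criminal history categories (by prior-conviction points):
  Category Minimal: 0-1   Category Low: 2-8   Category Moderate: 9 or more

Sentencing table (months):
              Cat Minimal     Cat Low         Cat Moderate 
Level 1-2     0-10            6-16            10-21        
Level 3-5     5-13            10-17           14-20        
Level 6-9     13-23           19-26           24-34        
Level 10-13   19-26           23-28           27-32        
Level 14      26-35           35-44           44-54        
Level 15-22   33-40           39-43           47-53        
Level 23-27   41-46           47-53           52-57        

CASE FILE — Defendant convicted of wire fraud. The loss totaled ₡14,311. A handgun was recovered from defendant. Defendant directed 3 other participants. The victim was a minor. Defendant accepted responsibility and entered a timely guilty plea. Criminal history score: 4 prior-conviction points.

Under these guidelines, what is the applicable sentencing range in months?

47-53 months

Base offense level for wire fraud: 22.
R1 applies: 22 − 3 = 19.
R3 applies (level before this adjustment is 19 ≥ 14, so +4): 19 + 4 = 23.
R4 applies (level before this adjustment is 23 ≥ 17, so +3): 23 + 3 = 26.
R5 applies: 26 + 3 = 29.
R6 applies: 29 + 3 = 32.
Level 32 exceeds the maximum of 27; capped at 27.
Final offense level: 27.
Criminal history: 4 prior points → Category Low (2-8).
Level 27 falls in the 23-27 band.
Grid: Level 23-27 × Category Low = 47-53 months.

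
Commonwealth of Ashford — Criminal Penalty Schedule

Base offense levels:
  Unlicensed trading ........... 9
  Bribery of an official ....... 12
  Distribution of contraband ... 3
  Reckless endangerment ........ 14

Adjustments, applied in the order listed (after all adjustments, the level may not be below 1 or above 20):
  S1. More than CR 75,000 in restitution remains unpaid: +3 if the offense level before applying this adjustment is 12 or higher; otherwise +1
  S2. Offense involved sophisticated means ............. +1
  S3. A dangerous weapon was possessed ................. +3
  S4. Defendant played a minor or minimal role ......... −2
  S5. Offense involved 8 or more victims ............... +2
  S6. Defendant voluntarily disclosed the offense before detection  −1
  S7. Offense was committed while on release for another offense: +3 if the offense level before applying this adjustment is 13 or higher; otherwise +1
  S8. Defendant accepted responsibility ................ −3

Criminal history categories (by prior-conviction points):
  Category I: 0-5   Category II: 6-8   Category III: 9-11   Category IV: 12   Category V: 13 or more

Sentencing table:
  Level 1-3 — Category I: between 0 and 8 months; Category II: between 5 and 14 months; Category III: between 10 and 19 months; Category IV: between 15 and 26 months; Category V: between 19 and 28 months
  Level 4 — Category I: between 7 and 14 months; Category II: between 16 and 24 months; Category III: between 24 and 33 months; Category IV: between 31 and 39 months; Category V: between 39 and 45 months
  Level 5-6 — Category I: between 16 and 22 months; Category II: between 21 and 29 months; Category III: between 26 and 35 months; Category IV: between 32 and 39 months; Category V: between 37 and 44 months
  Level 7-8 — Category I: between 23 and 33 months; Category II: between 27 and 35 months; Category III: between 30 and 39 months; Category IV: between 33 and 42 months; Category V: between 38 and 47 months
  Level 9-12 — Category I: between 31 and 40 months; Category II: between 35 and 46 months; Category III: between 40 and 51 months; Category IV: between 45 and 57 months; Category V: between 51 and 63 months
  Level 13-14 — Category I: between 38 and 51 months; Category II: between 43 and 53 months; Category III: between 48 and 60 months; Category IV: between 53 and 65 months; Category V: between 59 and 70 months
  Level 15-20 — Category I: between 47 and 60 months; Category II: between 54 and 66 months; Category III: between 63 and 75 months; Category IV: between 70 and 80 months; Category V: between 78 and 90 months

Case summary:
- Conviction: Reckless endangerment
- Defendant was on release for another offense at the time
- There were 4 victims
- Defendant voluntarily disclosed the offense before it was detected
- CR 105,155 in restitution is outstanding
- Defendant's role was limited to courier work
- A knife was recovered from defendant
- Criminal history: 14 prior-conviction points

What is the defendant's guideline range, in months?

Base offense level for reckless endangerment: 14.
S1 applies (level before this adjustment is 14 ≥ 12, so +3): 14 + 3 = 17.
S2 does not apply.
S3 applies: 17 + 3 = 20.
S4 applies: 20 − 2 = 18.
S5 does not apply.
S6 applies: 18 − 1 = 17.
S7 applies (level before this adjustment is 17 ≥ 13, so +3): 17 + 3 = 20.
Final offense level: 20.
Criminal history: 14 prior points → Category V (13+).
Level 20 falls in the 15-20 band.
Grid: Level 15-20 × Category V = 78-90 months.

78-90 months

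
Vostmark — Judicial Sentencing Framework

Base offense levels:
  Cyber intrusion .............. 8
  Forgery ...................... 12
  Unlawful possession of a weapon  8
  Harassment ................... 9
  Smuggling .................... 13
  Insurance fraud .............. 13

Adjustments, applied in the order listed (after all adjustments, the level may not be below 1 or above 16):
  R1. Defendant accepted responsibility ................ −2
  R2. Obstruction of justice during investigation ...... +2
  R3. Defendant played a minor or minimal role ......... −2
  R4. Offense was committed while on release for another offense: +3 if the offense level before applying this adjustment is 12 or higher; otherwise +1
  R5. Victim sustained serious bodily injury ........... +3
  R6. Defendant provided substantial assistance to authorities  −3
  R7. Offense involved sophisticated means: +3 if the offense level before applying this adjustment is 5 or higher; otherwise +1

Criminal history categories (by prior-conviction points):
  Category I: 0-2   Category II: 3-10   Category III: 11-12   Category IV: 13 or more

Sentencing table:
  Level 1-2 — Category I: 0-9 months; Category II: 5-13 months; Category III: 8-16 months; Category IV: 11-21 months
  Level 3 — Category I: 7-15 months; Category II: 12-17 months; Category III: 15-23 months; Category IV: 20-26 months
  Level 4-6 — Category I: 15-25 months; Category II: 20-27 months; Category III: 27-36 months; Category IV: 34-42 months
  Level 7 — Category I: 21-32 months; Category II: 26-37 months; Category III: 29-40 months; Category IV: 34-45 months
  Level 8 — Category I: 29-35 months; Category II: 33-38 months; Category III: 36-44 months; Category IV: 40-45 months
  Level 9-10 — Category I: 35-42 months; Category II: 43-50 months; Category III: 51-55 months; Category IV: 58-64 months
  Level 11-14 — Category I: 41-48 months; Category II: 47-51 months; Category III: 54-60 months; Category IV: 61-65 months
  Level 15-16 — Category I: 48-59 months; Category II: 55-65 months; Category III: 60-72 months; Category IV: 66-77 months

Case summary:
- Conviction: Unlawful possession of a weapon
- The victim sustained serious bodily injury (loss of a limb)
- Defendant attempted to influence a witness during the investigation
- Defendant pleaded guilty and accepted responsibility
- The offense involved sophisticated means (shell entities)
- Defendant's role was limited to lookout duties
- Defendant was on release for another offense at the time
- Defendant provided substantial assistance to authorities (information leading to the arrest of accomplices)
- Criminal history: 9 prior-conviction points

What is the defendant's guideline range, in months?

Base offense level for unlawful possession of a weapon: 8.
R1 applies: 8 − 2 = 6.
R2 applies: 6 + 2 = 8.
R3 applies: 8 − 2 = 6.
R4 applies (level before this adjustment is 6 < 12, so +1): 6 + 1 = 7.
R5 applies: 7 + 3 = 10.
R6 applies: 10 − 3 = 7.
R7 applies (level before this adjustment is 7 ≥ 5, so +3): 7 + 3 = 10.
Final offense level: 10.
Criminal history: 9 prior points → Category II (3-10).
Level 10 falls in the 9-10 band.
Grid: Level 9-10 × Category II = 43-50 months.

43-50 months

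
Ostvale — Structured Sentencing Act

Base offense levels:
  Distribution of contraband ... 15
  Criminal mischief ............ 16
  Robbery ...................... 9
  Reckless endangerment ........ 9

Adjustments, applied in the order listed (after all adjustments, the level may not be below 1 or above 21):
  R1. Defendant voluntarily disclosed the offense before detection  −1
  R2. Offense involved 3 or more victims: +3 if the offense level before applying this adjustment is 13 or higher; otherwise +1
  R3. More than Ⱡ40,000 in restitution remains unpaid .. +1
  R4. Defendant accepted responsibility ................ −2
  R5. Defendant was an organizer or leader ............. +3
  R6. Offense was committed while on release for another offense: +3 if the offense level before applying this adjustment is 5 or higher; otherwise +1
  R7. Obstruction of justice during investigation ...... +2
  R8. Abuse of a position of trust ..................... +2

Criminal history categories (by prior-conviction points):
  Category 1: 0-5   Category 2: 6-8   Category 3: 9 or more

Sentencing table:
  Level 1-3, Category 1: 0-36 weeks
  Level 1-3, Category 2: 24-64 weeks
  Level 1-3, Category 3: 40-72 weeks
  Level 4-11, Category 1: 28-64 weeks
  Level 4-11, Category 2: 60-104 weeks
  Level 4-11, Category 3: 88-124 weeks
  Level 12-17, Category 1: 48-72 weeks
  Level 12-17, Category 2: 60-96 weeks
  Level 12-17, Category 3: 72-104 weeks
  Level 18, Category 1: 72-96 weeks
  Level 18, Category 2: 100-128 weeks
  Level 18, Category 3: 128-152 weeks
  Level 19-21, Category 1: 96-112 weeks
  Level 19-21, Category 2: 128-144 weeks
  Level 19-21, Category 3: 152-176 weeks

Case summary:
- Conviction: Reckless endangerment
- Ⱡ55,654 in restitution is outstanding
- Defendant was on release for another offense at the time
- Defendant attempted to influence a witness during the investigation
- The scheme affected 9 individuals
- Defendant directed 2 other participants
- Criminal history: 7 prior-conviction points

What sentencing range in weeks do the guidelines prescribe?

128-144 weeks

Base offense level for reckless endangerment: 9.
R2 applies (level before this adjustment is 9 < 13, so +1): 9 + 1 = 10.
R3 applies: 10 + 1 = 11.
R4 does not apply.
R5 applies: 11 + 3 = 14.
R6 applies (level before this adjustment is 14 ≥ 5, so +3): 14 + 3 = 17.
R7 applies: 17 + 2 = 19.
R8 does not apply.
Final offense level: 19.
Criminal history: 7 prior points → Category 2 (6-8).
Level 19 falls in the 19-21 band.
Grid: Level 19-21 × Category 2 = 128-144 weeks.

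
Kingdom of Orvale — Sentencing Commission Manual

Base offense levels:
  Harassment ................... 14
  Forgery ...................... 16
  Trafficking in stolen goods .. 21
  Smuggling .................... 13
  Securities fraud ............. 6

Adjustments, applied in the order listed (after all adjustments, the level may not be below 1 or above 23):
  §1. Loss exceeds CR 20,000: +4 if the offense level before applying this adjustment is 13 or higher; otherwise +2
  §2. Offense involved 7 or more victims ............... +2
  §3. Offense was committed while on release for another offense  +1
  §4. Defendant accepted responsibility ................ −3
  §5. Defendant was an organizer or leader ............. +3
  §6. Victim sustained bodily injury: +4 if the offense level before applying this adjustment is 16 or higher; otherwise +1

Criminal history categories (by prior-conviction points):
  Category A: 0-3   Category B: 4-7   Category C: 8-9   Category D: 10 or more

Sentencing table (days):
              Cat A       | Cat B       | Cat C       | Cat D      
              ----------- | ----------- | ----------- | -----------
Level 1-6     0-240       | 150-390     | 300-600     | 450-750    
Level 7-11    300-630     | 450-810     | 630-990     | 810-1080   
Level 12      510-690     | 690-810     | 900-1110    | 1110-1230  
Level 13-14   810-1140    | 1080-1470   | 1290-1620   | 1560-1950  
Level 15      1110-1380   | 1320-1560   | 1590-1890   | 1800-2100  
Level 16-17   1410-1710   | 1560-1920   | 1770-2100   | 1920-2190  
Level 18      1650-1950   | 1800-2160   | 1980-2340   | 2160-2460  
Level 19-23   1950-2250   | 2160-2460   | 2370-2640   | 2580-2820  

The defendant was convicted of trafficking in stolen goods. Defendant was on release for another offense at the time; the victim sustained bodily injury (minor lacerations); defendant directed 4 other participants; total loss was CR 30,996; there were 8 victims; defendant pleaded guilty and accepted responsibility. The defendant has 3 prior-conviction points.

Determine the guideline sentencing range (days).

1950-2250 days

Base offense level for trafficking in stolen goods: 21.
§1 applies (level before this adjustment is 21 ≥ 13, so +4): 21 + 4 = 25.
§2 applies: 25 + 2 = 27.
§3 applies: 27 + 1 = 28.
§4 applies: 28 − 3 = 25.
§5 applies: 25 + 3 = 28.
§6 applies (level before this adjustment is 28 ≥ 16, so +4): 28 + 4 = 32.
Level 32 exceeds the maximum of 23; capped at 23.
Final offense level: 23.
Criminal history: 3 prior points → Category A (0-3).
Level 23 falls in the 19-23 band.
Grid: Level 19-23 × Category A = 1950-2250 days.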